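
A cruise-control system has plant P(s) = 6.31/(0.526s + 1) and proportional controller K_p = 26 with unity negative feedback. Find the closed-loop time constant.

τ = 0.00319 s

Closed loop: T(s) = K_p·P/(1+K_p·P) = 164.1/(0.526s + 1 + 164.1), with pole at s = −(1 + 164.1)/0.526 = −313.8.
Closed-loop time constant τ = 1/313.8 = 0.00319 s.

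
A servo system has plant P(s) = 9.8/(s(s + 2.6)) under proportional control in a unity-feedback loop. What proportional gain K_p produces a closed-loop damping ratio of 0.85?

K_p = 0.239

Closed-loop characteristic equation: s² + 2.6s + K_p·9.8 = 0.
So ω_n = √(9.8K_p) and 2ζω_n = 2.6, giving ζ = 2.6/(2√(9.8K_p)).
Setting ζ = 0.85: √(9.8K_p) = 2.6/(2·0.85) = 1.529, so K_p = 2.339/9.8 = 0.239.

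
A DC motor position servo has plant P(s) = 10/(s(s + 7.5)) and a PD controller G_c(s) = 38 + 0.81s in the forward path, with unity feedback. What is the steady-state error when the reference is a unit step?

The open loop G_c(s)P(s) has a pole at the origin (type 1), so the static position error constant is infinite and e_ss = 1/(1+∞) = 0.

0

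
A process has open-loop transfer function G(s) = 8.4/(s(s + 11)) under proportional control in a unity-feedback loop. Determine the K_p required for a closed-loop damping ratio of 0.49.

Closed-loop characteristic equation: s² + 11s + K_p·8.4 = 0.
So ω_n = √(8.4K_p) and 2ζω_n = 11, giving ζ = 11/(2√(8.4K_p)).
Setting ζ = 0.49: √(8.4K_p) = 11/(2·0.49) = 11.22, so K_p = 126/8.4 = 15.

K_p = 15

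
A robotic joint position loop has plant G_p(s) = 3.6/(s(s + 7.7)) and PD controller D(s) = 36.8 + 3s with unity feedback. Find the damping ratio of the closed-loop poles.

ζ = 0.804

Forward path: (36.8 + 3s)·3.6/(s(s+7.7)). The closed-loop characteristic equation is s² + (7.7 + 3.6·3)s + 3.6·36.8 = 0.
That is s² + 18.5s + 132.5 = 0, so ω_n = 11.51 rad/s and ζ = 18.5/(2·11.51) = 0.8036.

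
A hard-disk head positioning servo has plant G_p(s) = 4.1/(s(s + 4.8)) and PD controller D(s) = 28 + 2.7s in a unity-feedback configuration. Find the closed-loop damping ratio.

ζ = 0.741

Forward path: (28 + 2.7s)·4.1/(s(s+4.8)). The closed-loop characteristic equation is s² + (4.8 + 4.1·2.7)s + 4.1·28 = 0.
That is s² + 15.87s + 114.8 = 0, so ω_n = 10.71 rad/s and ζ = 15.87/(2·10.71) = 0.7406.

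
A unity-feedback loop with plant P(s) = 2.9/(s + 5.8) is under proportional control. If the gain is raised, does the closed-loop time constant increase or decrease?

The closed-loop bandwidth 5.8+K_p·2.9 grows with K_p, so τ shrinks.

decrease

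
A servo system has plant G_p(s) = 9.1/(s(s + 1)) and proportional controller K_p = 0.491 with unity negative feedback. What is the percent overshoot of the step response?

46.5%

The closed-loop denominator s² + 1s + 4.468 gives ω_n = √4.468 = 2.114 and ζ = 1/(2ω_n) = 0.2365.
%OS = 100·exp(−πζ/√(1−ζ²)) = 100·exp(−π·0.2365/√0.944) = 46.5%.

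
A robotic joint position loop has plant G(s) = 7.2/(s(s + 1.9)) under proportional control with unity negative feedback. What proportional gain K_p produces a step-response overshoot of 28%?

From %OS = 100·exp(−πζ/√(1−ζ²)) = 28%, ζ = −ln(0.28)/√(π²+ln²(0.28)) = 0.3755.
Characteristic equation s² + 1.9s + 7.2K_p = 0 gives ζ = 1.9/(2√(7.2K_p)).
Setting ζ = 0.3755: √(7.2K_p) = 1.9/(2·0.3755) = 2.53, so K_p = 6.399/7.2 = 0.889.

K_p = 0.889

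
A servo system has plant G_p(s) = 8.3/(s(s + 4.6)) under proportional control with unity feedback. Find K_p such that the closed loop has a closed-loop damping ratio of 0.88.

Closed-loop characteristic equation: s² + 4.6s + K_p·8.3 = 0.
So ω_n = √(8.3K_p) and 2ζω_n = 4.6, giving ζ = 4.6/(2√(8.3K_p)).
Setting ζ = 0.88: √(8.3K_p) = 4.6/(2·0.88) = 2.614, so K_p = 6.831/8.3 = 0.823.

K_p = 0.823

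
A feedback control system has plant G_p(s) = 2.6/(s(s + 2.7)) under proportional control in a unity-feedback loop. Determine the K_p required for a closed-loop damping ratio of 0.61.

K_p = 1.88

Closed-loop characteristic equation: s² + 2.7s + K_p·2.6 = 0.
So ω_n = √(2.6K_p) and 2ζω_n = 2.7, giving ζ = 2.7/(2√(2.6K_p)).
Setting ζ = 0.61: √(2.6K_p) = 2.7/(2·0.61) = 2.213, so K_p = 4.898/2.6 = 1.88.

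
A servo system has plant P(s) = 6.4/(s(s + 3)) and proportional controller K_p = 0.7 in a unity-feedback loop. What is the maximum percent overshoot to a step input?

Closed-loop characteristic equation: s² + 3s + 4.48 = 0, so ω_n = 2.117 rad/s and ζ = 3/(2·2.117) = 0.7087.
%OS = 100·exp(−πζ/√(1−ζ²)) = 100·exp(−π·0.7087/√0.4978) = 4.26%.

4.26%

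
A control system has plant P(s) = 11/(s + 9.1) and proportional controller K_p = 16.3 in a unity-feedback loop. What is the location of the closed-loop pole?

Closed-loop transfer function: T(s) = K_p·P(s)/(1 + K_p·P(s)) = 179.3/(s + 9.1 + 179.3) = 179.3/(s + 188.4).
The closed-loop pole is at s = −188.4.

s = -188.4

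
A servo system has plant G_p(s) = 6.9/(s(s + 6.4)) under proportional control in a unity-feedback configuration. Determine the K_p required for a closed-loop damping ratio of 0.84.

K_p = 2.1

Closed-loop characteristic equation: s² + 6.4s + K_p·6.9 = 0.
So ω_n = √(6.9K_p) and 2ζω_n = 6.4, giving ζ = 6.4/(2√(6.9K_p)).
Setting ζ = 0.84: √(6.9K_p) = 6.4/(2·0.84) = 3.81, so K_p = 14.51/6.9 = 2.1.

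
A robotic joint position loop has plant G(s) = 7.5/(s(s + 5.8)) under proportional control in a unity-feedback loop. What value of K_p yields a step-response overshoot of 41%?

From %OS = 100·exp(−πζ/√(1−ζ²)) = 41%, ζ = −ln(0.41)/√(π²+ln²(0.41)) = 0.273.
Characteristic equation s² + 5.8s + 7.5K_p = 0 gives ζ = 5.8/(2√(7.5K_p)).
Setting ζ = 0.273: √(7.5K_p) = 5.8/(2·0.273) = 10.62, so K_p = 112.8/7.5 = 15.

K_p = 15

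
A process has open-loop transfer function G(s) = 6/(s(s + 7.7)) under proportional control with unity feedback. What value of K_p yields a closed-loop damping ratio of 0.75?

K_p = 4.39

Closed-loop characteristic equation: s² + 7.7s + K_p·6 = 0.
So ω_n = √(6K_p) and 2ζω_n = 7.7, giving ζ = 7.7/(2√(6K_p)).
Setting ζ = 0.75: √(6K_p) = 7.7/(2·0.75) = 5.133, so K_p = 26.35/6 = 4.39.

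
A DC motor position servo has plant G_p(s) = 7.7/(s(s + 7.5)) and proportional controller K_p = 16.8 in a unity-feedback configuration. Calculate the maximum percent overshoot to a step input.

From 1 + K_pG_p(s) = 0: s² + 7.5s + 129.4 = 0 ⇒ ω_n = 11.37, ζ = 0.3297.
%OS = 100·exp(−πζ/√(1−ζ²)) = 100·exp(−π·0.3297/√0.8913) = 33.4%.

33.4%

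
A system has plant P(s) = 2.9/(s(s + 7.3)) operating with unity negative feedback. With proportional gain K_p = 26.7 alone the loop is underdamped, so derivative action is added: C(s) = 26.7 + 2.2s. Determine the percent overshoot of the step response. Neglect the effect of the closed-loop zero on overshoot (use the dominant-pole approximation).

Forward path: (26.7 + 2.2s)·2.9/(s(s+7.3)). The closed-loop characteristic equation is s² + (7.3 + 2.9·2.2)s + 2.9·26.7 = 0.
That is s² + 13.68s + 77.43 = 0, so ω_n = 8.799 rad/s and ζ = 13.68/(2·8.799) = 0.7773.
%OS = 100·exp(−πζ/√(1−ζ²)) = 2.06%.

2.06%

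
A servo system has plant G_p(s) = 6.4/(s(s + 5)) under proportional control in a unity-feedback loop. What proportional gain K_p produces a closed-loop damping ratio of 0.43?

Closed-loop characteristic equation: s² + 5s + K_p·6.4 = 0.
So ω_n = √(6.4K_p) and 2ζω_n = 5, giving ζ = 5/(2√(6.4K_p)).
Setting ζ = 0.43: √(6.4K_p) = 5/(2·0.43) = 5.814, so K_p = 33.8/6.4 = 5.28.

K_p = 5.28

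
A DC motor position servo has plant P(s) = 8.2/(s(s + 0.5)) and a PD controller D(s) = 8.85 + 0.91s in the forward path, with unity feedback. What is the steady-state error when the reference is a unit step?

0

The open loop D(s)P(s) has a pole at the origin (type 1), so the static position error constant is infinite and e_ss = 1/(1+∞) = 0.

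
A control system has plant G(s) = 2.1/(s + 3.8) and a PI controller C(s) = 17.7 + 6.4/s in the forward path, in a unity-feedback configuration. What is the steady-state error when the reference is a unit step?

0

The open loop C(s)G(s) has a pole at the origin (type 1), so the static position error constant is infinite and e_ss = 1/(1+∞) = 0.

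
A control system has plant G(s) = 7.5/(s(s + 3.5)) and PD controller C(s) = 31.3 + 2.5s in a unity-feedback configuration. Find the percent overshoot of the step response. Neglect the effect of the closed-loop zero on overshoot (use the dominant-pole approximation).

Forward path: (31.3 + 2.5s)·7.5/(s(s+3.5)). The closed-loop characteristic equation is s² + (3.5 + 7.5·2.5)s + 7.5·31.3 = 0.
That is s² + 22.25s + 234.8 = 0, so ω_n = 15.32 rad/s and ζ = 22.25/(2·15.32) = 0.7261.
%OS = 100·exp(−πζ/√(1−ζ²)) = 3.62%.

3.62%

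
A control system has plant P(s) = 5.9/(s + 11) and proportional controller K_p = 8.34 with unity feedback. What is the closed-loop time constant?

τ = 0.0166 s

Closed-loop transfer function: T(s) = K_p·P(s)/(1 + K_p·P(s)) = 49.21/(s + 11 + 49.21) = 49.21/(s + 60.21).
Time constant τ = 1/60.21 = 0.0166 s.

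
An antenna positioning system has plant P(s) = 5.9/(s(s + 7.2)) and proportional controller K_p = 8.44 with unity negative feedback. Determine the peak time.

T_p = 0.518 s

From 1 + K_pP(s) = 0: s² + 7.2s + 49.8 = 0 ⇒ ω_n = 7.057, ζ = 0.5102.
Damped frequency ω_d = ω_n√(1−ζ²) = 6.069 rad/s, so peak time T_p = π/ω_d = 0.518 s.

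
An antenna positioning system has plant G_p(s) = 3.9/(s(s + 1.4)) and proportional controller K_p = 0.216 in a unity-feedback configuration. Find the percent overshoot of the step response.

2.46%

Closed-loop characteristic equation: s² + 1.4s + 0.8424 = 0, so ω_n = 0.9178 rad/s and ζ = 1.4/(2·0.9178) = 0.7627.
%OS = 100·exp(−πζ/√(1−ζ²)) = 100·exp(−π·0.7627/√0.4183) = 2.46%.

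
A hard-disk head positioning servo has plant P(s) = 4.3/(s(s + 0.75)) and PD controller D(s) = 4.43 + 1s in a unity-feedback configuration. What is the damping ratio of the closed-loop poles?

ζ = 0.579

Forward path: (4.43 + 1s)·4.3/(s(s+0.75)). The closed-loop characteristic equation is s² + (0.75 + 4.3·1)s + 4.3·4.43 = 0.
That is s² + 5.05s + 19.05 = 0, so ω_n = 4.365 rad/s and ζ = 5.05/(2·4.365) = 0.5785.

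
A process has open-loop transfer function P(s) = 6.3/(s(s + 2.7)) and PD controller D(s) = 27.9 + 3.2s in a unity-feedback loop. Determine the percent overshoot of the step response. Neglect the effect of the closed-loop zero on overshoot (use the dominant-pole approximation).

0.477%

Forward path: (27.9 + 3.2s)·6.3/(s(s+2.7)). The closed-loop characteristic equation is s² + (2.7 + 6.3·3.2)s + 6.3·27.9 = 0.
That is s² + 22.86s + 175.8 = 0, so ω_n = 13.26 rad/s and ζ = 22.86/(2·13.26) = 0.8621.
%OS = 100·exp(−πζ/√(1−ζ²)) = 0.477%.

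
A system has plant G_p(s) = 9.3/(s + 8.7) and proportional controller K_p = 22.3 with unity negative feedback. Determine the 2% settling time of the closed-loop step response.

T_s ≈ 0.0185 s

Closed-loop transfer function: T(s) = K_p·G_p(s)/(1 + K_p·G_p(s)) = 207.4/(s + 8.7 + 207.4) = 207.4/(s + 216.1).
Time constant τ = 1/216.1 = 0.004628 s, so the 2% settling time is about 4τ = 0.0185 s.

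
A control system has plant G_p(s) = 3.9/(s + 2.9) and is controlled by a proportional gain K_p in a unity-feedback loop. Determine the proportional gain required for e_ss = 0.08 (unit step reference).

K_p = 8.55

For a type-0 loop with proportional control, e_ss = 1/(1 + K_p·G_p(0)).
G_p(0) = 1.345. Require 1/(1 + K_p·1.345) = 0.08, so 1 + 1.345·K_p = 12.5.
K_p = (12.5 − 1)/1.345 = 8.55.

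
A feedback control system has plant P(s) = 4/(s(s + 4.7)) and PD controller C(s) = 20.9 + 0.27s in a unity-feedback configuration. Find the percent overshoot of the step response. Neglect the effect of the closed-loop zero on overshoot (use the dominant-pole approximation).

Forward path: (20.9 + 0.27s)·4/(s(s+4.7)). The closed-loop characteristic equation is s² + (4.7 + 4·0.27)s + 4·20.9 = 0.
That is s² + 5.78s + 83.6 = 0, so ω_n = 9.143 rad/s and ζ = 5.78/(2·9.143) = 0.3161.
%OS = 100·exp(−πζ/√(1−ζ²)) = 35.1%.

35.1%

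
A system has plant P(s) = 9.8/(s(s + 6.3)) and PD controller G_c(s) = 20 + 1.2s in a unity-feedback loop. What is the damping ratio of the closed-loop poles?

ζ = 0.645

Forward path: (20 + 1.2s)·9.8/(s(s+6.3)). The closed-loop characteristic equation is s² + (6.3 + 9.8·1.2)s + 9.8·20 = 0.
That is s² + 18.06s + 196 = 0, so ω_n = 14 rad/s and ζ = 18.06/(2·14) = 0.645.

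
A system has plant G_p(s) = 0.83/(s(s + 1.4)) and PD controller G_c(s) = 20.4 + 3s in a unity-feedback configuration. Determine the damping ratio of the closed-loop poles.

Forward path: (20.4 + 3s)·0.83/(s(s+1.4)). The closed-loop characteristic equation is s² + (1.4 + 0.83·3)s + 0.83·20.4 = 0.
That is s² + 3.89s + 16.93 = 0, so ω_n = 4.115 rad/s and ζ = 3.89/(2·4.115) = 0.4727.

ζ = 0.473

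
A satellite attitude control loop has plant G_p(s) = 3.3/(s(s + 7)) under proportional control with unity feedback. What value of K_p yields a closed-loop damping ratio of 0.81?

Closed-loop characteristic equation: s² + 7s + K_p·3.3 = 0.
So ω_n = √(3.3K_p) and 2ζω_n = 7, giving ζ = 7/(2√(3.3K_p)).
Setting ζ = 0.81: √(3.3K_p) = 7/(2·0.81) = 4.321, so K_p = 18.67/3.3 = 5.66.

K_p = 5.66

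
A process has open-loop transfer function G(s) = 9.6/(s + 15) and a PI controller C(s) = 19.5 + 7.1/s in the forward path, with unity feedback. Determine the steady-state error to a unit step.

0

The open loop C(s)G(s) has a pole at the origin (type 1), so the static position error constant is infinite and e_ss = 1/(1+∞) = 0.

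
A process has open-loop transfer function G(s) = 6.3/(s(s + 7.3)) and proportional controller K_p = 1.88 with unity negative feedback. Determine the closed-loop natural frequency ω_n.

ω_n = 3.44 rad/s

With unity feedback the closed-loop characteristic equation is s² + 7.3s + 1.88·6.3 = s² + 7.3s + 11.84 = 0.
So ω_n² = 11.84 ⇒ ω_n = 3.442 rad/s, and ζ = 7.3/(2ω_n) = 1.06.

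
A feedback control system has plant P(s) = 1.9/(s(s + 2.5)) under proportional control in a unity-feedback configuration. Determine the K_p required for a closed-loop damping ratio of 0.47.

K_p = 3.72

Closed-loop characteristic equation: s² + 2.5s + K_p·1.9 = 0.
So ω_n = √(1.9K_p) and 2ζω_n = 2.5, giving ζ = 2.5/(2√(1.9K_p)).
Setting ζ = 0.47: √(1.9K_p) = 2.5/(2·0.47) = 2.66, so K_p = 7.073/1.9 = 3.72.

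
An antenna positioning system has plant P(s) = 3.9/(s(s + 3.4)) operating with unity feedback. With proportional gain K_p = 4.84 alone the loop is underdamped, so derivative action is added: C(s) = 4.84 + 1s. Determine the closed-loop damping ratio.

ζ = 0.84

Forward path: (4.84 + 1s)·3.9/(s(s+3.4)). The closed-loop characteristic equation is s² + (3.4 + 3.9·1)s + 3.9·4.84 = 0.
That is s² + 7.3s + 18.88 = 0, so ω_n = 4.345 rad/s and ζ = 7.3/(2·4.345) = 0.8401.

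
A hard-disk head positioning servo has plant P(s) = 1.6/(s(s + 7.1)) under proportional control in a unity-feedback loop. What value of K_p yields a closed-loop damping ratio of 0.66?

K_p = 18.1

Closed-loop characteristic equation: s² + 7.1s + K_p·1.6 = 0.
So ω_n = √(1.6K_p) and 2ζω_n = 7.1, giving ζ = 7.1/(2√(1.6K_p)).
Setting ζ = 0.66: √(1.6K_p) = 7.1/(2·0.66) = 5.379, so K_p = 28.93/1.6 = 18.1.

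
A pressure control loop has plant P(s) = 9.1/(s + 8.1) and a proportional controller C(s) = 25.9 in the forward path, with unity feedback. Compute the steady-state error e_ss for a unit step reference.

0.0332

The loop is type 0. Static position error constant K_pos = C(0)·P(0) = 25.9·1.123 = 29.1.
Steady-state error to a unit step: e_ss = 1/(1+K_pos) = 1/30.1 = 0.0332.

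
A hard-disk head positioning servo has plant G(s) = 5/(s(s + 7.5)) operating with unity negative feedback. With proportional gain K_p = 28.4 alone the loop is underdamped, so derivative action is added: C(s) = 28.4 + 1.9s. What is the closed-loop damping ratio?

ζ = 0.713

Forward path: (28.4 + 1.9s)·5/(s(s+7.5)). The closed-loop characteristic equation is s² + (7.5 + 5·1.9)s + 5·28.4 = 0.
That is s² + 17s + 142 = 0, so ω_n = 11.92 rad/s and ζ = 17/(2·11.92) = 0.7133.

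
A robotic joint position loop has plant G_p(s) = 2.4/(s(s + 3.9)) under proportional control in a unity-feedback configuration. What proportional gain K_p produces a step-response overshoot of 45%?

K_p = 26.1

From %OS = 100·exp(−πζ/√(1−ζ²)) = 45%, ζ = −ln(0.45)/√(π²+ln²(0.45)) = 0.2463.
Characteristic equation s² + 3.9s + 2.4K_p = 0 gives ζ = 3.9/(2√(2.4K_p)).
Setting ζ = 0.2463: √(2.4K_p) = 3.9/(2·0.2463) = 7.916, so K_p = 62.66/2.4 = 26.1.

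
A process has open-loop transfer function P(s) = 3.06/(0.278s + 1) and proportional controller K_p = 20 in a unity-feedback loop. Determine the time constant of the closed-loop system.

Closed loop: T(s) = K_p·P/(1+K_p·P) = 61.2/(0.278s + 1 + 61.2), with pole at s = −(1 + 61.2)/0.278 = −223.7.
Closed-loop time constant τ = 1/223.7 = 0.00447 s.

τ = 0.00447 s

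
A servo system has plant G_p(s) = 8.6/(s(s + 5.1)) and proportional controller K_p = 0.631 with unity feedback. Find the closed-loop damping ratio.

With unity feedback the closed-loop characteristic equation is s² + 5.1s + 0.631·8.6 = s² + 5.1s + 5.427 = 0.
Matching s² + 2ζω_n s + ω_n²: ω_n = √5.427 = 2.33 rad/s and 2ζω_n = 5.1, so ζ = 5.1/(2·2.33) = 1.09.

ζ = 1.09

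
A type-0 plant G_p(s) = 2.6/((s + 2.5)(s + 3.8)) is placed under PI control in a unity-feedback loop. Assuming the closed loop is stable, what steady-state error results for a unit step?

The PI controller's integrator makes the forward path type 1, so e_ss to a step is zero.

0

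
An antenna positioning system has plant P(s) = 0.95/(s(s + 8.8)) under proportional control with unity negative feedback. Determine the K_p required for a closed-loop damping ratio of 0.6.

K_p = 56.6

Closed-loop characteristic equation: s² + 8.8s + K_p·0.95 = 0.
So ω_n = √(0.95K_p) and 2ζω_n = 8.8, giving ζ = 8.8/(2√(0.95K_p)).
Setting ζ = 0.6: √(0.95K_p) = 8.8/(2·0.6) = 7.333, so K_p = 53.78/0.95 = 56.6.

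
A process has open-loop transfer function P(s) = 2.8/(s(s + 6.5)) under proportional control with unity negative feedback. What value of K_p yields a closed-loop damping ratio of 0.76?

Closed-loop characteristic equation: s² + 6.5s + K_p·2.8 = 0.
So ω_n = √(2.8K_p) and 2ζω_n = 6.5, giving ζ = 6.5/(2√(2.8K_p)).
Setting ζ = 0.76: √(2.8K_p) = 6.5/(2·0.76) = 4.276, so K_p = 18.29/2.8 = 6.53.

K_p = 6.53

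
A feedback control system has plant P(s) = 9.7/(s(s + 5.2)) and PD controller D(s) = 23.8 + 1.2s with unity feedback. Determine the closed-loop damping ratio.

Forward path: (23.8 + 1.2s)·9.7/(s(s+5.2)). The closed-loop characteristic equation is s² + (5.2 + 9.7·1.2)s + 9.7·23.8 = 0.
That is s² + 16.84s + 230.9 = 0, so ω_n = 15.19 rad/s and ζ = 16.84/(2·15.19) = 0.5542.

ζ = 0.554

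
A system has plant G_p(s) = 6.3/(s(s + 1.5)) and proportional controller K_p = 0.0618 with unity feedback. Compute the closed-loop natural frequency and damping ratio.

ω_n = 0.624 rad/s, ζ = 1.2

The closed-loop denominator is s(s+1.5) + 0.0618·6.3 = s² + 1.5s + 0.3893.
So ω_n² = 0.3893 ⇒ ω_n = 0.624 rad/s, and ζ = 1.5/(2ω_n) = 1.2.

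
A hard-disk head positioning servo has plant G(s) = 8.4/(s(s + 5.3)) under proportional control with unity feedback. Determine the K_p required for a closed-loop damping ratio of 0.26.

Closed-loop characteristic equation: s² + 5.3s + K_p·8.4 = 0.
So ω_n = √(8.4K_p) and 2ζω_n = 5.3, giving ζ = 5.3/(2√(8.4K_p)).
Setting ζ = 0.26: √(8.4K_p) = 5.3/(2·0.26) = 10.19, so K_p = 103.9/8.4 = 12.4.

K_p = 12.4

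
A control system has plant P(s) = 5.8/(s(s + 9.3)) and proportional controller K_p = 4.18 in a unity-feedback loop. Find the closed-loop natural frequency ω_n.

ω_n = 4.92 rad/s

With unity feedback the closed-loop characteristic equation is s² + 9.3s + 4.18·5.8 = s² + 9.3s + 24.24 = 0.
So ω_n² = 24.24 ⇒ ω_n = 4.924 rad/s, and ζ = 9.3/(2ω_n) = 0.944.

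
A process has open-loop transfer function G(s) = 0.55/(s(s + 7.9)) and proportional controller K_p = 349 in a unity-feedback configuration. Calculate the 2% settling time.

The closed-loop denominator s² + 7.9s + 192 gives ω_n = √192 = 13.85 and ζ = 7.9/(2ω_n) = 0.2851.
2% settling time T_s ≈ 4/(ζω_n) = 4/3.95 = 1.01 s.

T_s ≈ 1.01 s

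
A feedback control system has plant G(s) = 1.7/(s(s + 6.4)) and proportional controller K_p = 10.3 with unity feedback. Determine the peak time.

T_p = 1.17 s

The closed-loop denominator s² + 6.4s + 17.51 gives ω_n = √17.51 = 4.184 and ζ = 6.4/(2ω_n) = 0.7647.
Damped frequency ω_d = ω_n√(1−ζ²) = 2.696 rad/s, so peak time T_p = π/ω_d = 1.17 s.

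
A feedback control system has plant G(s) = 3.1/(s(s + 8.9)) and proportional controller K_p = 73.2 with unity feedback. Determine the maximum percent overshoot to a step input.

Closed-loop characteristic equation: s² + 8.9s + 226.9 = 0, so ω_n = 15.06 rad/s and ζ = 8.9/(2·15.06) = 0.2954.
%OS = 100·exp(−πζ/√(1−ζ²)) = 100·exp(−π·0.2954/√0.9127) = 37.9%.

37.9%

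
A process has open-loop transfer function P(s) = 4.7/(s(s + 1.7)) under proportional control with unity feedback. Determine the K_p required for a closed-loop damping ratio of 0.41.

K_p = 0.914

Closed-loop characteristic equation: s² + 1.7s + K_p·4.7 = 0.
So ω_n = √(4.7K_p) and 2ζω_n = 1.7, giving ζ = 1.7/(2√(4.7K_p)).
Setting ζ = 0.41: √(4.7K_p) = 1.7/(2·0.41) = 2.073, so K_p = 4.298/4.7 = 0.914.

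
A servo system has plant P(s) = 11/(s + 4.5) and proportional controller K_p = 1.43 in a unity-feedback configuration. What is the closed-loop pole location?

s = -20.23

Closed-loop transfer function: T(s) = K_p·P(s)/(1 + K_p·P(s)) = 15.73/(s + 4.5 + 15.73) = 15.73/(s + 20.23).
The closed-loop pole is at s = −20.23.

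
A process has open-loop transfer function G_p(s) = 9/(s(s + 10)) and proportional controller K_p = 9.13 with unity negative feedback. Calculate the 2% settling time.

T_s ≈ 0.8 s

Closed-loop characteristic equation: s² + 10s + 82.17 = 0, so ω_n = 9.065 rad/s and ζ = 10/(2·9.065) = 0.5516.
2% settling time T_s ≈ 4/(ζω_n) = 4/5 = 0.8 s.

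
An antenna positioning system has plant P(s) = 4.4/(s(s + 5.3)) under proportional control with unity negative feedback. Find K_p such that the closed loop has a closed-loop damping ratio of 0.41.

Closed-loop characteristic equation: s² + 5.3s + K_p·4.4 = 0.
So ω_n = √(4.4K_p) and 2ζω_n = 5.3, giving ζ = 5.3/(2√(4.4K_p)).
Setting ζ = 0.41: √(4.4K_p) = 5.3/(2·0.41) = 6.463, so K_p = 41.78/4.4 = 9.49.

K_p = 9.49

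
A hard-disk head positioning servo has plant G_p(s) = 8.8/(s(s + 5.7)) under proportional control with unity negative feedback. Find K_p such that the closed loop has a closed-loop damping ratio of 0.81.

K_p = 1.41

Closed-loop characteristic equation: s² + 5.7s + K_p·8.8 = 0.
So ω_n = √(8.8K_p) and 2ζω_n = 5.7, giving ζ = 5.7/(2√(8.8K_p)).
Setting ζ = 0.81: √(8.8K_p) = 5.7/(2·0.81) = 3.519, so K_p = 12.38/8.8 = 1.41.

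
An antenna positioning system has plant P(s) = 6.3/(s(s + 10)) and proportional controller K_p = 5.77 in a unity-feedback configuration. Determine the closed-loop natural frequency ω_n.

ω_n = 6.03 rad/s

With unity feedback the closed-loop characteristic equation is s² + 10s + 5.77·6.3 = s² + 10s + 36.35 = 0.
Matching s² + 2ζω_n s + ω_n²: ω_n = √36.35 = 6.029 rad/s and 2ζω_n = 10, so ζ = 10/(2·6.029) = 0.829.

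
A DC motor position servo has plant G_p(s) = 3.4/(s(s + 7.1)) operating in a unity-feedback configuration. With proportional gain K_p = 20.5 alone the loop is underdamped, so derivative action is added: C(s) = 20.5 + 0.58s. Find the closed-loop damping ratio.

ζ = 0.543

Forward path: (20.5 + 0.58s)·3.4/(s(s+7.1)). The closed-loop characteristic equation is s² + (7.1 + 3.4·0.58)s + 3.4·20.5 = 0.
That is s² + 9.072s + 69.7 = 0, so ω_n = 8.349 rad/s and ζ = 9.072/(2·8.349) = 0.5433.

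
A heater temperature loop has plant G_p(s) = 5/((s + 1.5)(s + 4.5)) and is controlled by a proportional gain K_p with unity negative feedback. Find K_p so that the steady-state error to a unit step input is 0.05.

K_p = 25.7

For a type-0 loop with proportional control, e_ss = 1/(1 + K_p·G_p(0)).
G_p(0) = 0.7407. Require 1/(1 + K_p·0.7407) = 0.05, so 1 + 0.7407·K_p = 20.
K_p = (20 − 1)/0.7407 = 25.7.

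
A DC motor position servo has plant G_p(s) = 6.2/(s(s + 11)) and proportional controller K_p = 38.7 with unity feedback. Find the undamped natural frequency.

1 + K_p·G_p(s) = 0 gives s² + 11s + 239.9 = 0.
So ω_n² = 239.9 ⇒ ω_n = 15.49 rad/s, and ζ = 11/(2ω_n) = 0.355.

ω_n = 15.5 rad/s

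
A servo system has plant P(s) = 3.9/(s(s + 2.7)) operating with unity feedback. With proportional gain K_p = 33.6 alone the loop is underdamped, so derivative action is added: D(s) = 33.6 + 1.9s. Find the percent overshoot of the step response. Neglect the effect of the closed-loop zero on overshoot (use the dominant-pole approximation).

21.3%

Forward path: (33.6 + 1.9s)·3.9/(s(s+2.7)). The closed-loop characteristic equation is s² + (2.7 + 3.9·1.9)s + 3.9·33.6 = 0.
That is s² + 10.11s + 131 = 0, so ω_n = 11.45 rad/s and ζ = 10.11/(2·11.45) = 0.4416.
%OS = 100·exp(−πζ/√(1−ζ²)) = 21.3%.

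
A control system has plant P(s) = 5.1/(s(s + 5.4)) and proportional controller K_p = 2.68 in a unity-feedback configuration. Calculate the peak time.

From 1 + K_pP(s) = 0: s² + 5.4s + 13.67 = 0 ⇒ ω_n = 3.697, ζ = 0.7303.
Damped frequency ω_d = ω_n√(1−ζ²) = 2.525 rad/s, so peak time T_p = π/ω_d = 1.24 s.

T_p = 1.24 s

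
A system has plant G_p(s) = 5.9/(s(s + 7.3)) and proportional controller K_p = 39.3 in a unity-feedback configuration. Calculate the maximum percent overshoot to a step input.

46%

The closed-loop denominator s² + 7.3s + 231.9 gives ω_n = √231.9 = 15.23 and ζ = 7.3/(2ω_n) = 0.2397.
%OS = 100·exp(−πζ/√(1−ζ²)) = 100·exp(−π·0.2397/√0.9425) = 46%.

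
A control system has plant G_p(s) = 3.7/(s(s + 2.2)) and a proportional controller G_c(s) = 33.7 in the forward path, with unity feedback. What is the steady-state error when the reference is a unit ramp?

The loop has one pole at the origin (type 1). Velocity error constant K_v = lim_{s→0} s·G_c(s)G_p(s) = 33.7·3.7/2.2 = 56.68.
Steady-state error to a unit ramp: e_ss = 1/K_v = 0.0176.

0.0176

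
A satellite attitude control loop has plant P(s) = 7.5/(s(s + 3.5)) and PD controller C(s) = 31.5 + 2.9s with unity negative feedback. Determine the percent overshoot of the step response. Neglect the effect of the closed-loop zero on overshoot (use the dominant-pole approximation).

Forward path: (31.5 + 2.9s)·7.5/(s(s+3.5)). The closed-loop characteristic equation is s² + (3.5 + 7.5·2.9)s + 7.5·31.5 = 0.
That is s² + 25.25s + 236.2 = 0, so ω_n = 15.37 rad/s and ζ = 25.25/(2·15.37) = 0.8214.
%OS = 100·exp(−πζ/√(1−ζ²)) = 1.08%.

1.08%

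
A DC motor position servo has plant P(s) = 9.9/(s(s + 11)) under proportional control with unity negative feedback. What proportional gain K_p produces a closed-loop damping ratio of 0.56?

Closed-loop characteristic equation: s² + 11s + K_p·9.9 = 0.
So ω_n = √(9.9K_p) and 2ζω_n = 11, giving ζ = 11/(2√(9.9K_p)).
Setting ζ = 0.56: √(9.9K_p) = 11/(2·0.56) = 9.821, so K_p = 96.46/9.9 = 9.74.

K_p = 9.74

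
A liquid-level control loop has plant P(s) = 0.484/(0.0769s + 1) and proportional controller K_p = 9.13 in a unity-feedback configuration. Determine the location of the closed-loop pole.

s = -70.47

Closed loop: T(s) = K_p·P/(1+K_p·P) = 4.419/(0.0769s + 1 + 4.419), with pole at s = −(1 + 4.419)/0.0769 = −70.47.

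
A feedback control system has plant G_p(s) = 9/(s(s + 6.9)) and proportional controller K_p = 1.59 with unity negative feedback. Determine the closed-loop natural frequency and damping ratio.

1 + K_p·G_p(s) = 0 gives s² + 6.9s + 14.31 = 0.
Matching s² + 2ζω_n s + ω_n²: ω_n = √14.31 = 3.783 rad/s and 2ζω_n = 6.9, so ζ = 6.9/(2·3.783) = 0.912.

ω_n = 3.78 rad/s, ζ = 0.912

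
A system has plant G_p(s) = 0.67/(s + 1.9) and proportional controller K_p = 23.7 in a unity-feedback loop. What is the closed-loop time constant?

Closed-loop transfer function: T(s) = K_p·G_p(s)/(1 + K_p·G_p(s)) = 15.88/(s + 1.9 + 15.88) = 15.88/(s + 17.78).
Time constant τ = 1/17.78 = 0.0562 s.

τ = 0.0562 s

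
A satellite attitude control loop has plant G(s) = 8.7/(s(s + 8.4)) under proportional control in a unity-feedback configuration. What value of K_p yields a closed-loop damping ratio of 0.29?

Closed-loop characteristic equation: s² + 8.4s + K_p·8.7 = 0.
So ω_n = √(8.7K_p) and 2ζω_n = 8.4, giving ζ = 8.4/(2√(8.7K_p)).
Setting ζ = 0.29: √(8.7K_p) = 8.4/(2·0.29) = 14.48, so K_p = 209.8/8.7 = 24.1.

K_p = 24.1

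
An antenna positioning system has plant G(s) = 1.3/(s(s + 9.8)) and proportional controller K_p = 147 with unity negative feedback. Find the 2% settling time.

T_s ≈ 0.816 s

Closed-loop characteristic equation: s² + 9.8s + 191.1 = 0, so ω_n = 13.82 rad/s and ζ = 9.8/(2·13.82) = 0.3545.
2% settling time T_s ≈ 4/(ζω_n) = 4/4.9 = 0.816 s.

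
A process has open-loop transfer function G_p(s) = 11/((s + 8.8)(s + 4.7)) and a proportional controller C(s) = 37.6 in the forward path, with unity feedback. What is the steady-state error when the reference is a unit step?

The loop is type 0. Static position error constant K_pos = C(0)·G_p(0) = 37.6·0.266 = 10.
Steady-state error to a unit step: e_ss = 1/(1+K_pos) = 1/11 = 0.0909.

0.0909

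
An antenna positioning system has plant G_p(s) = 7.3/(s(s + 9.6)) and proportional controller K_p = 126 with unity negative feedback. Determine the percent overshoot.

Closed-loop characteristic equation: s² + 9.6s + 919.8 = 0, so ω_n = 30.33 rad/s and ζ = 9.6/(2·30.33) = 0.1583.
%OS = 100·exp(−πζ/√(1−ζ²)) = 100·exp(−π·0.1583/√0.975) = 60.4%.

60.4%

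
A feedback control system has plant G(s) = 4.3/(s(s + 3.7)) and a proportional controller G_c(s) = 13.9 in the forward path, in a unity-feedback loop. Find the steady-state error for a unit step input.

0

The open loop G_c(s)G(s) has a pole at the origin (type 1), so the static position error constant is infinite and e_ss = 1/(1+∞) = 0.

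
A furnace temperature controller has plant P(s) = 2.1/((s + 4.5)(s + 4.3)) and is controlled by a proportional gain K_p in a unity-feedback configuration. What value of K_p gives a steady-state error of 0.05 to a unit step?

K_p = 175

Steady-state error for a unit step on this type-0 loop is 1/(1 + K_p·P(0)).
P(0) = 0.1085. Require 1/(1 + K_p·0.1085) = 0.05, so 1 + 0.1085·K_p = 20.
K_p = (20 − 1)/0.1085 = 175.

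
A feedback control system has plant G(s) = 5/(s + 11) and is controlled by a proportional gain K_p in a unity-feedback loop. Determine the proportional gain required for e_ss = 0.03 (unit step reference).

Steady-state error for a unit step on this type-0 loop is 1/(1 + K_p·G(0)).
G(0) = 0.4545. Require 1/(1 + K_p·0.4545) = 0.03, so 1 + 0.4545·K_p = 33.33.
K_p = (33.33 − 1)/0.4545 = 71.1.

K_p = 71.1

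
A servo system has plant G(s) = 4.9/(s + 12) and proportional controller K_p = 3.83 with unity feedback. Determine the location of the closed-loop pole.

s = -30.77

Closed-loop transfer function: T(s) = K_p·G(s)/(1 + K_p·G(s)) = 18.77/(s + 12 + 18.77) = 18.77/(s + 30.77).
The closed-loop pole is at s = −30.77.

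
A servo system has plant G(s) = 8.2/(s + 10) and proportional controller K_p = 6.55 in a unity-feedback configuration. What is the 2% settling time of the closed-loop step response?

Closed-loop transfer function: T(s) = K_p·G(s)/(1 + K_p·G(s)) = 53.71/(s + 10 + 53.71) = 53.71/(s + 63.71).
Time constant τ = 1/63.71 = 0.0157 s, so the 2% settling time is about 4τ = 0.0628 s.

T_s ≈ 0.0628 s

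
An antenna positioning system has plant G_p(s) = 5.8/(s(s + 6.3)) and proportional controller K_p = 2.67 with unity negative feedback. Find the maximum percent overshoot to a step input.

The closed-loop denominator s² + 6.3s + 15.49 gives ω_n = √15.49 = 3.935 and ζ = 6.3/(2ω_n) = 0.8005.
%OS = 100·exp(−πζ/√(1−ζ²)) = 100·exp(−π·0.8005/√0.3593) = 1.51%.

1.51%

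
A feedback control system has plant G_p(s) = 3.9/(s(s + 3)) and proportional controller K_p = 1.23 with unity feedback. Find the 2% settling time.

The closed-loop denominator s² + 3s + 4.797 gives ω_n = √4.797 = 2.19 and ζ = 3/(2ω_n) = 0.6849.
2% settling time T_s ≈ 4/(ζω_n) = 4/1.5 = 2.67 s.

T_s ≈ 2.67 s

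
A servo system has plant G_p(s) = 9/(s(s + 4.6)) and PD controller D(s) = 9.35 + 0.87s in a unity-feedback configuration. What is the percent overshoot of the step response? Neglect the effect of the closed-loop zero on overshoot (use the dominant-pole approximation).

5.54%

Forward path: (9.35 + 0.87s)·9/(s(s+4.6)). The closed-loop characteristic equation is s² + (4.6 + 9·0.87)s + 9·9.35 = 0.
That is s² + 12.43s + 84.15 = 0, so ω_n = 9.173 rad/s and ζ = 12.43/(2·9.173) = 0.6775.
%OS = 100·exp(−πζ/√(1−ζ²)) = 5.54%.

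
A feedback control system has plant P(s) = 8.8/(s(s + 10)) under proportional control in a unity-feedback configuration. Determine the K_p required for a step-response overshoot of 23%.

From %OS = 100·exp(−πζ/√(1−ζ²)) = 23%, ζ = −ln(0.23)/√(π²+ln²(0.23)) = 0.4237.
Characteristic equation s² + 10s + 8.8K_p = 0 gives ζ = 10/(2√(8.8K_p)).
Setting ζ = 0.4237: √(8.8K_p) = 10/(2·0.4237) = 11.8, so K_p = 139.2/8.8 = 15.8.

K_p = 15.8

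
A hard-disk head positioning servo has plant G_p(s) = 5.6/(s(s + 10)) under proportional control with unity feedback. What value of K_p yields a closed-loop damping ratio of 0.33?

Closed-loop characteristic equation: s² + 10s + K_p·5.6 = 0.
So ω_n = √(5.6K_p) and 2ζω_n = 10, giving ζ = 10/(2√(5.6K_p)).
Setting ζ = 0.33: √(5.6K_p) = 10/(2·0.33) = 15.15, so K_p = 229.6/5.6 = 41.

K_p = 41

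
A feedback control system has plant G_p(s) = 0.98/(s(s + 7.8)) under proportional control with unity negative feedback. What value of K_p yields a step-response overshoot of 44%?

K_p = 243

From %OS = 100·exp(−πζ/√(1−ζ²)) = 44%, ζ = −ln(0.44)/√(π²+ln²(0.44)) = 0.2528.
Characteristic equation s² + 7.8s + 0.98K_p = 0 gives ζ = 7.8/(2√(0.98K_p)).
Setting ζ = 0.2528: √(0.98K_p) = 7.8/(2·0.2528) = 15.43, so K_p = 237.9/0.98 = 243.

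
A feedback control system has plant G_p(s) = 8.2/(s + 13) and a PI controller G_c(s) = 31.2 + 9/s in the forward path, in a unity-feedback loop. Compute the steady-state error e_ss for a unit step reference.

The open loop G_c(s)G_p(s) has a pole at the origin (type 1), so the static position error constant is infinite and e_ss = 1/(1+∞) = 0.

0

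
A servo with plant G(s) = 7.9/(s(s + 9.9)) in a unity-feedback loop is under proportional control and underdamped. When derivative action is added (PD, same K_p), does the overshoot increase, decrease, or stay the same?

decrease

With PD the characteristic equation becomes s² + (a + K·K_d)s + K·K_p = 0; the damping term grows, ζ rises, overshoot falls.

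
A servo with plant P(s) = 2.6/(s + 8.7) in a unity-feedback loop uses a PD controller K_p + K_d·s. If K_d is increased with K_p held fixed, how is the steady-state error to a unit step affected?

At s = 0 the derivative term contributes nothing: C(0) = K_p regardless of K_d, so K_pos = K_p·P(0) and e_ss are unchanged.

unchanged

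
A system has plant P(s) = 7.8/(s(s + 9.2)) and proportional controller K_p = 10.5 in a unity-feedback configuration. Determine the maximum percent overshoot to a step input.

15.7%

The closed-loop denominator s² + 9.2s + 81.9 gives ω_n = √81.9 = 9.05 and ζ = 9.2/(2ω_n) = 0.5083.
%OS = 100·exp(−πζ/√(1−ζ²)) = 100·exp(−π·0.5083/√0.7416) = 15.7%.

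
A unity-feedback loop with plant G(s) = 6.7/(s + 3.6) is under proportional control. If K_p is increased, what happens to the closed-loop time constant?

decrease

The closed-loop bandwidth 3.6+K_p·6.7 grows with K_p, so τ shrinks.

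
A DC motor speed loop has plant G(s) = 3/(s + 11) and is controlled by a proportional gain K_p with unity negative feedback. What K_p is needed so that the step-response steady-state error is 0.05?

K_p = 69.7

Steady-state error for a unit step on this type-0 loop is 1/(1 + K_p·G(0)).
G(0) = 0.2727. Require 1/(1 + K_p·0.2727) = 0.05, so 1 + 0.2727·K_p = 20.
K_p = (20 − 1)/0.2727 = 69.7.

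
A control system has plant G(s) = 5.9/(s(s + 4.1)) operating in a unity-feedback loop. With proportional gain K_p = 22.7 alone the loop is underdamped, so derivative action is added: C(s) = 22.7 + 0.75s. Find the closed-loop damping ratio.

Forward path: (22.7 + 0.75s)·5.9/(s(s+4.1)). The closed-loop characteristic equation is s² + (4.1 + 5.9·0.75)s + 5.9·22.7 = 0.
That is s² + 8.525s + 133.9 = 0, so ω_n = 11.57 rad/s and ζ = 8.525/(2·11.57) = 0.3683.

ζ = 0.368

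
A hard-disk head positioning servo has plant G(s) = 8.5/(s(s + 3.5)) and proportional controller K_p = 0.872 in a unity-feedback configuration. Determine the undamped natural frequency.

1 + K_p·G(s) = 0 gives s² + 3.5s + 7.412 = 0.
So ω_n² = 7.412 ⇒ ω_n = 2.722 rad/s, and ζ = 3.5/(2ω_n) = 0.643.

ω_n = 2.72 rad/s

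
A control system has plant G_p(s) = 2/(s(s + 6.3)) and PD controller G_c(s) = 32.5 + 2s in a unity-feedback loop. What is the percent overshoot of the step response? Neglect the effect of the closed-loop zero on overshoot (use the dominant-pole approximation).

Forward path: (32.5 + 2s)·2/(s(s+6.3)). The closed-loop characteristic equation is s² + (6.3 + 2·2)s + 2·32.5 = 0.
That is s² + 10.3s + 65 = 0, so ω_n = 8.062 rad/s and ζ = 10.3/(2·8.062) = 0.6388.
%OS = 100·exp(−πζ/√(1−ζ²)) = 7.37%.

7.37%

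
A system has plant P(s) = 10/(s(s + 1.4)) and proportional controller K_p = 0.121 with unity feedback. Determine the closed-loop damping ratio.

1 + K_p·P(s) = 0 gives s² + 1.4s + 1.21 = 0.
So ω_n² = 1.21 ⇒ ω_n = 1.1 rad/s, and ζ = 1.4/(2ω_n) = 0.636.

ζ = 0.636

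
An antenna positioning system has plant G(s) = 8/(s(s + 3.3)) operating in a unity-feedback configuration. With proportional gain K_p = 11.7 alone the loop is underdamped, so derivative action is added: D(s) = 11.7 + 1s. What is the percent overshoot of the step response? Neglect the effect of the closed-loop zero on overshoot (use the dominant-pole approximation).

Forward path: (11.7 + 1s)·8/(s(s+3.3)). The closed-loop characteristic equation is s² + (3.3 + 8·1)s + 8·11.7 = 0.
That is s² + 11.3s + 93.6 = 0, so ω_n = 9.675 rad/s and ζ = 11.3/(2·9.675) = 0.584.
%OS = 100·exp(−πζ/√(1−ζ²)) = 10.4%.

10.4%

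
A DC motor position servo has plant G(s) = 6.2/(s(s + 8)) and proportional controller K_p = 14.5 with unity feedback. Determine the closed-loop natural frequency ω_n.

1 + K_p·G(s) = 0 gives s² + 8s + 89.9 = 0.
So ω_n² = 89.9 ⇒ ω_n = 9.482 rad/s, and ζ = 8/(2ω_n) = 0.422.

ω_n = 9.48 rad/s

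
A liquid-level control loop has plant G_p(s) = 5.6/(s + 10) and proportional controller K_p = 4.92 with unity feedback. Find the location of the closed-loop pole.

Closed-loop transfer function: T(s) = K_p·G_p(s)/(1 + K_p·G_p(s)) = 27.55/(s + 10 + 27.55) = 27.55/(s + 37.55).
The closed-loop pole is at s = −37.55.

s = -37.55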